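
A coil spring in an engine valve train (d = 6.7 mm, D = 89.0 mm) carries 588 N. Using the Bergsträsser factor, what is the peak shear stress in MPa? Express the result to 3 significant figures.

Spring index C = D/d = 89.0/6.7 = 13.2836
K_B = (4C+2)/(4C−3) = 55.134/50.134 = 1.0997
τ₀ = 8FD/(πd³) = 8·588·89.0/(π·6.7³) = 418656/944.87 = 443.08 MPa
τ_max = K·τ₀ = 1.0997 × 443.08 = 487.27 MPa

487 MPa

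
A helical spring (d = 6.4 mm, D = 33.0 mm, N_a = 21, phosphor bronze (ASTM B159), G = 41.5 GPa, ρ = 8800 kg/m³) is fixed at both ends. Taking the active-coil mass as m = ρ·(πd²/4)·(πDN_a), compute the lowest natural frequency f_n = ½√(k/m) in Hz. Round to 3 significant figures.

68.4 Hz

k = Gd⁴/(8D³N_a) = (41.5×10³)(6.4⁴)/(8·33.0³·21) = 11.532 N/mm = 11532 N/m
Wire length L = πDN_a = π·33.0·21 = 2177.1 mm
m = ρ·(πd²/4)·L = 8800 × 32.17×10⁻⁶ m² × 2.1771 m = 0.61633 kg
f_n = ½√(k/m) = 0.5·√(11532/0.61633) = 0.5·√(18711) = 68.394 Hz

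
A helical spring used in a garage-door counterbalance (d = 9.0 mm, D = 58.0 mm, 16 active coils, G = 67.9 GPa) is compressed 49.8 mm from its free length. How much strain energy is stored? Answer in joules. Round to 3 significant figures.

22.1 J

k = Gd⁴/(8D³N_a) = (67.9×10³)(9.0⁴)/(8·58.0³·16) = 17.838 N/mm
U = ½kδ² = 0.5 × 17.838 × 49.8² = 22119 N·mm = 22.119 J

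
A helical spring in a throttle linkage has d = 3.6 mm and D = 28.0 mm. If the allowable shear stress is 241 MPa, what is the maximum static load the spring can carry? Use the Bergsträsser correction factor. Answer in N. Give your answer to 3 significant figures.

C = D/d = 28.0/3.6 = 7.7778
K_B = (4C+2)/(4C−3) = 33.111/28.111 = 1.1779
τ_max = K·8FD/(πd³) → F_max = τ_allow·πd³/(8DK)
F_max = 241·π·3.6³/(8·28.0·1.1779) = 35324/263.84 = 133.88 N

134 N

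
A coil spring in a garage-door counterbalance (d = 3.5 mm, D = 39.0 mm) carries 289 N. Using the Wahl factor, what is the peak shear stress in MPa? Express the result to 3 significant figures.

756 MPa

Spring index C = D/d = 39.0/3.5 = 11.1429
K_W = (4C−1)/(4C−4) + 0.615/C = 43.571/40.571 + 0.0552 = 1.1291
τ₀ = 8FD/(πd³) = 8·289·39.0/(π·3.5³) = 90168/134.7 = 669.42 MPa
τ_max = K·τ₀ = 1.1291 × 669.42 = 755.87 MPa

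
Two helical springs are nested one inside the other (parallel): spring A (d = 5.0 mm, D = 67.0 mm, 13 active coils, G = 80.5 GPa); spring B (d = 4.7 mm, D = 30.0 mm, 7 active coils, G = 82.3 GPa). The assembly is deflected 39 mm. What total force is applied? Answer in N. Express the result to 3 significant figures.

k_A = Gd⁴/(8D³N_a) = (80.5×10³)(5.0⁴)/(8·67.0³·13) = 1.6085 N/mm
k_B = Gd⁴/(8D³N_a) = (82.3×10³)(4.7⁴)/(8·30.0³·7) = 26.561 N/mm
Parallel: k_eq = 1.6085 + 26.561 = 28.169 N/mm
F = k_eq·δ = 28.169·39 = 1098.6 N

1100 N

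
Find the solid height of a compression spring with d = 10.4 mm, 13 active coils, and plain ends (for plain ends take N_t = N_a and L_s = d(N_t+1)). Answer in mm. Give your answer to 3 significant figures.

146 mm

plain ends: N_t = N_a = 13
L_s = d·(N_t+1) = 10.4 × 14 = 145.6 mm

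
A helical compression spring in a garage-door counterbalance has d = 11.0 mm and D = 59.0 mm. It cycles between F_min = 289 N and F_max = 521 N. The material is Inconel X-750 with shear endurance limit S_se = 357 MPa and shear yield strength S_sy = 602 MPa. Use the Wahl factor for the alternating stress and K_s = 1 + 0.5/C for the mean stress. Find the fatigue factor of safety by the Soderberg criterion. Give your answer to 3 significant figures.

C = D/d = 59.0/11.0 = 5.3636; K_W = (4C−1)/(4C−4)+0.615/C = 1.2865; K_s = 1+0.5/C = 1.0932
F_a = (F_max−F_min)/2 = 116 N; F_m = (F_max+F_min)/2 = 405 N
τ_a = K_W·8F_aD/(πd³) = 1.2865 × 13.094 = 16.846 MPa
τ_m = K_s·8F_mD/(πd³) = 1.0932 × 45.716 = 49.978 MPa
Soderberg: 1/n_f = τ_a/S_se + τ_m/S_sy = 16.846/357 + 49.978/602 = 0.04719 + 0.08302 = 0.13021
n_f = 1/0.13021 = 7.68

7.68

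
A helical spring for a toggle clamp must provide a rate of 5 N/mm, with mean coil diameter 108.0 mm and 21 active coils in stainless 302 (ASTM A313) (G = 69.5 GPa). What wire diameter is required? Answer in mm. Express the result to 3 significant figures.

11.1 mm

d = (8D³N_a·k / G)^(1/4) = (8·108.0³·21·5 / (69.5×10³))^0.25
  = (15225)^0.25 = 11.1081 mm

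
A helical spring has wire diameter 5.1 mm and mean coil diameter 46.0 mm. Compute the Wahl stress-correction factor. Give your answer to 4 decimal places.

C = D/d = 46.0/5.1 = 9.0196
K_W = (4C−1)/(4C−4) + 0.615/C = 35.078/32.078 + 0.0682 = 1.1617

1.1617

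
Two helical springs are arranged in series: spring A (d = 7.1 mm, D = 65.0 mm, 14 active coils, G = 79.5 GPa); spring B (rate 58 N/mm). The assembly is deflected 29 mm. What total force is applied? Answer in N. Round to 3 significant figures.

k_A = Gd⁴/(8D³N_a) = (79.5×10³)(7.1⁴)/(8·65.0³·14) = 6.5681 N/mm
Series: 1/k_eq = 1/6.5681 + 1/58 = 0.16949; k_eq = 5.9 N/mm
F = k_eq·δ = 5.9·29 = 171.1 N

171 N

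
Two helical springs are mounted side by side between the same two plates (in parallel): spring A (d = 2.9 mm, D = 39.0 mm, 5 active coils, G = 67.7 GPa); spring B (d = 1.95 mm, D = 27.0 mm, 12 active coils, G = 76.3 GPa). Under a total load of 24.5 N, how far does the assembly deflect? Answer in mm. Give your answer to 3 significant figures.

k_A = Gd⁴/(8D³N_a) = (67.7×10³)(2.9⁴)/(8·39.0³·5) = 2.018 N/mm
k_B = Gd⁴/(8D³N_a) = (76.3×10³)(1.95⁴)/(8·27.0³·12) = 0.58385 N/mm
Parallel: k_eq = 2.018 + 0.58385 = 2.6019 N/mm
δ = F/k_eq = 24.5/2.6019 = 9.4163 mm

9.42 mm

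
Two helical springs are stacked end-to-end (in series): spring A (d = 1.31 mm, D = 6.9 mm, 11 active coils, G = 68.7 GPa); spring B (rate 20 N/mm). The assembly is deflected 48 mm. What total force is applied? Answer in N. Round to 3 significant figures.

249 N

k_A = Gd⁴/(8D³N_a) = (68.7×10³)(1.31⁴)/(8·6.9³·11) = 6.9986 N/mm
Series: 1/k_eq = 1/6.9986 + 1/20 = 0.19289; k_eq = 5.1844 N/mm
F = k_eq·δ = 5.1844·48 = 248.85 N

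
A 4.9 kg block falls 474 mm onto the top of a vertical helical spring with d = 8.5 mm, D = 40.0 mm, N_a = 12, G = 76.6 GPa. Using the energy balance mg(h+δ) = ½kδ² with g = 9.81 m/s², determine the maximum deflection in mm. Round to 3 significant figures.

k = Gd⁴/(8D³N_a) = (76.6×10³)(8.5⁴)/(8·40.0³·12) = 65.081 N/mm
W = mg = 4.9 × 9.81 = 48.069 N
½kδ² − Wδ − Wh = 0 → δ = (W + √(W² + 2kWh))/k
δ = (48.069 + √(2310.6 + 2.9657e+06))/65.081 = (48.069 + 1722.8)/65.081 = 27.21 mm

27.2 mm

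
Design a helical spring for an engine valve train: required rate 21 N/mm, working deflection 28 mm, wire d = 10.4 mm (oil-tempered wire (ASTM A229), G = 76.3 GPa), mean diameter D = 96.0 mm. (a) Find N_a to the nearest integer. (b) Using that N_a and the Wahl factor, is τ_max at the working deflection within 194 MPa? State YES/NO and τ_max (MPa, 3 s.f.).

(a) 6 coils; (b) YES, τ_max = 148 MPa

N_a = Gd⁴/(8D³k) = (76.3×10³)(10.4⁴)/(8·96.0³·21) = 6.005 → N_a = 6
Actual rate k = Gd⁴/(8D³·6) = 21.019 N/mm
Working load F = kδ = 21.019·28 = 588.52 N
C = 96.0/10.4 = 9.2308; K_W = (4C−1)/(4C−4)+0.615/C = 1.1577
τ_max = K_W·8FD/(πd³) = 1.1577·127.9 = 148.08 MPa
τ_max ≤ 194 MPa → acceptable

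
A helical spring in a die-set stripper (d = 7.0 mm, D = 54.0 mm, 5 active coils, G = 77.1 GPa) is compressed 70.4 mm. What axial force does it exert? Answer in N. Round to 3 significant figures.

k = Gd⁴/(8D³N_a) = (77.1×10³)(7.0⁴)/(8·54.0³·5) = 29.39 N/mm
F = k·δ = 29.39 × 70.4 = 2069.1 N

2070 N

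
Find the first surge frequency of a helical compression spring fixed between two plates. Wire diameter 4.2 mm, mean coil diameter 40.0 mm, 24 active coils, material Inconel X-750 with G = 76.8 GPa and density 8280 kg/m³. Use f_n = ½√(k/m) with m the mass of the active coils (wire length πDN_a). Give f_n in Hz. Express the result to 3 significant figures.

k = Gd⁴/(8D³N_a) = (76.8×10³)(4.2⁴)/(8·40.0³·24) = 1.9448 N/mm = 1944.8 N/m
Wire length L = πDN_a = π·40.0·24 = 3015.9 mm
m = ρ·(πd²/4)·L = 8280 × 13.854×10⁻⁶ m² × 3.0159 m = 0.34597 kg
f_n = ½√(k/m) = 0.5·√(1944.8/0.34597) = 0.5·√(5621.3) = 37.488 Hz

37.5 Hz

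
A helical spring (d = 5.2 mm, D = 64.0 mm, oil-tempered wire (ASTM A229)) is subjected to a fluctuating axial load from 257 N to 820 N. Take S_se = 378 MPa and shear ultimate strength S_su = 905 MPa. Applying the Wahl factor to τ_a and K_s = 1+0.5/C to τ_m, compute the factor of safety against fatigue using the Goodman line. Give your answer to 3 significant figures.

0.595

C = D/d = 64.0/5.2 = 12.3077; K_W = (4C−1)/(4C−4)+0.615/C = 1.1163; K_s = 1+0.5/C = 1.0406
F_a = (F_max−F_min)/2 = 281.5 N; F_m = (F_max+F_min)/2 = 538.5 N
τ_a = K_W·8F_aD/(πd³) = 1.1163 × 326.28 = 364.22 MPa
τ_m = K_s·8F_mD/(πd³) = 1.0406 × 624.16 = 649.52 MPa
Goodman: 1/n_f = τ_a/S_se + τ_m/S_su = 364.22/378 + 649.52/905 = 0.96355 + 0.71770 = 1.6813
n_f = 1/1.6813 = 0.5948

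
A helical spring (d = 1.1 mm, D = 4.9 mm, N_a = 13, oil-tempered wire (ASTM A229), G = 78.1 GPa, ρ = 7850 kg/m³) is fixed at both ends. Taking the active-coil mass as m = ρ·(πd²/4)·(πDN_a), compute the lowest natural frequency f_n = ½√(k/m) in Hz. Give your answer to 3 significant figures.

1250 Hz

k = Gd⁴/(8D³N_a) = (78.1×10³)(1.1⁴)/(8·4.9³·13) = 9.3454 N/mm = 9345.4 N/m
Wire length L = πDN_a = π·4.9·13 = 200.12 mm
m = ρ·(πd²/4)·L = 7850 × 0.95033×10⁻⁶ m² × 0.20012 m = 0.0014929 kg
f_n = ½√(k/m) = 0.5·√(9345.4/0.0014929) = 0.5·√(6.2599e+06) = 1251 Hz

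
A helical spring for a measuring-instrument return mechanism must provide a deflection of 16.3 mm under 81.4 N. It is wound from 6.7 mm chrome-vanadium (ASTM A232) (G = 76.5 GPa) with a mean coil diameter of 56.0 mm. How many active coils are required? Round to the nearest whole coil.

22

Required rate k = F/δ = 81.4/16.3 = 4.9939 N/mm
N_a = Gd⁴/(8D³k) = (76.5×10³ × 6.7⁴)/(8 × 56.0³ × 4.9939)
    = 1.54156e+08 / 7.01602e+06 = 21.97 → 22 coils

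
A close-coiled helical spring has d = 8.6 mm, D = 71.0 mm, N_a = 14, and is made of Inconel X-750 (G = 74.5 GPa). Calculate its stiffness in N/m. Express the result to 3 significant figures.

10200 N/m

k = Gd⁴/(8D³N_a) = (74.5×10³ × 8.6⁴) / (8 × 71.0³ × 14)
  = 4.07521e+08 / 4.0086e+07 = 10.166 N/mm = 10166 N/m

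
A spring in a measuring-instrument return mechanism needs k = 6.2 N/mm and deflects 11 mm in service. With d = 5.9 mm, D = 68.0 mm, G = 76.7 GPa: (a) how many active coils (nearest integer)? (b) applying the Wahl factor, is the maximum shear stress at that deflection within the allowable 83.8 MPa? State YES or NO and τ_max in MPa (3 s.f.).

(a) 6 coils; (b) YES, τ_max = 64.2 MPa

N_a = Gd⁴/(8D³k) = (76.7×10³)(5.9⁴)/(8·68.0³·6.2) = 5.959 → N_a = 6
Actual rate k = Gd⁴/(8D³·6) = 6.1579 N/mm
Working load F = kδ = 6.1579·11 = 67.737 N
C = 68.0/5.9 = 11.5254; K_W = (4C−1)/(4C−4)+0.615/C = 1.1246
τ_max = K_W·8FD/(πd³) = 1.1246·57.111 = 64.228 MPa
τ_max ≤ 83.8 MPa → acceptable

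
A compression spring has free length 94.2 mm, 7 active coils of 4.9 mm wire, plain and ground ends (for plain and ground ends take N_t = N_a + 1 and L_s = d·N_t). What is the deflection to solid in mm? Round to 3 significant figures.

N_t = 8; L_s = 4.9·8 = 39.2 mm
δ_solid = L₀ − L_s = 94.2 − 39.2 = 55 mm

55.0 mm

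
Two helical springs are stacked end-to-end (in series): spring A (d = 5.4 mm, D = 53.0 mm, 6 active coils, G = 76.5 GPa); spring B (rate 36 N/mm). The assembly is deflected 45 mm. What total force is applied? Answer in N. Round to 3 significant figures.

327 N

k_A = Gd⁴/(8D³N_a) = (76.5×10³)(5.4⁴)/(8·53.0³·6) = 9.1026 N/mm
Series: 1/k_eq = 1/9.1026 + 1/36 = 0.13764; k_eq = 7.2655 N/mm
F = k_eq·δ = 7.2655·45 = 326.95 N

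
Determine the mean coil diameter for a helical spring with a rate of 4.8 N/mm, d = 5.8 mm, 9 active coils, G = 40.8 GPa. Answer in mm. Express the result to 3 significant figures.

51.1 mm

D = (Gd⁴/(8N_a·k))^(1/3) = (40.8×10³·5.8⁴/(8·9·4.8))^(1/3)
  = (133598)^(1/3) = 51.1210 mm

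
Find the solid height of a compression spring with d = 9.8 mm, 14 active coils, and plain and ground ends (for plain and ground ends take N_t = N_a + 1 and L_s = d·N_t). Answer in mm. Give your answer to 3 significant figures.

147 mm

plain and ground ends: N_t = N_a + 1 = 14 + 1 = 15
L_s = d·N_t = 9.8 × 15 = 147 mm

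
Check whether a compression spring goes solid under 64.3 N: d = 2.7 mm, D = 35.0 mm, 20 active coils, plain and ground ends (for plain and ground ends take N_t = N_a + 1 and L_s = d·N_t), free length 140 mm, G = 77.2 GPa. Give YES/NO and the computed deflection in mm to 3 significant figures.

YES, δ = 108 mm

k = Gd⁴/(8D³N_a) = (77.2×10³)(2.7⁴)/(8·35.0³·20) = 0.59806 N/mm
N_t = 21; L_s = 2.7·21 = 56.7 mm; δ_solid = L₀ − L_s = 140 − 56.7 = 83.3 mm
δ = F/k = 64.3/0.59806 = 107.51 mm
δ ≥ δ_solid → spring goes solid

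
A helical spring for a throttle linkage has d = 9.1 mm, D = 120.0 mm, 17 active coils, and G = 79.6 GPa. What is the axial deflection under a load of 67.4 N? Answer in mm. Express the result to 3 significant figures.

29.0 mm

k = Gd⁴/(8D³N_a) = (79.6×10³)(9.1⁴)/(8·120.0³·17) = 2.3227 N/mm
δ = F/k = 67.4 / 2.3227 = 29.018 mm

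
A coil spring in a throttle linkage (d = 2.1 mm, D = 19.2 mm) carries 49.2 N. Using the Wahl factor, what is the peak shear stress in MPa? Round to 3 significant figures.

301 MPa

Spring index C = D/d = 19.2/2.1 = 9.1429
K_W = (4C−1)/(4C−4) + 0.615/C = 35.571/32.571 + 0.0673 = 1.1594
τ₀ = 8FD/(πd³) = 8·49.2·19.2/(π·2.1³) = 7557.12/29.094 = 259.75 MPa
τ_max = K·τ₀ = 1.1594 × 259.75 = 301.14 MPa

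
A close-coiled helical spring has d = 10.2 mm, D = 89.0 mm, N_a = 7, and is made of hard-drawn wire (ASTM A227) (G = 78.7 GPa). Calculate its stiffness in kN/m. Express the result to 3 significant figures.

21.6 kN/m

k = Gd⁴/(8D³N_a) = (78.7×10³ × 10.2⁴) / (8 × 89.0³ × 7)
  = 8.51874e+08 / 3.94783e+07 = 21.578 N/mm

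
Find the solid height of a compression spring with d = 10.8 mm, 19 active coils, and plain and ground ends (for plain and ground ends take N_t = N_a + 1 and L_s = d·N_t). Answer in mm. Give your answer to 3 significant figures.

plain and ground ends: N_t = N_a + 1 = 19 + 1 = 20
L_s = d·N_t = 10.8 × 20 = 216 mm

216 mm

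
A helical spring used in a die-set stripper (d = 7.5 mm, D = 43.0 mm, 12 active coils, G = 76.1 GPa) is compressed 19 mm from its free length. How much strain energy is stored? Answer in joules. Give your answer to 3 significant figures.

k = Gd⁴/(8D³N_a) = (76.1×10³)(7.5⁴)/(8·43.0³·12) = 31.547 N/mm
U = ½kδ² = 0.5 × 31.547 × 19² = 5694.2 N·mm = 5.6942 J

5.69 J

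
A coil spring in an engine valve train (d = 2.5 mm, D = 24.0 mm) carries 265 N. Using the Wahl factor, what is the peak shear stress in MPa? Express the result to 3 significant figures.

Spring index C = D/d = 24.0/2.5 = 9.6000
K_W = (4C−1)/(4C−4) + 0.615/C = 37.400/34.400 + 0.0641 = 1.1513
τ₀ = 8FD/(πd³) = 8·265·24.0/(π·2.5³) = 50880/49.087 = 1036.5 MPa
τ_max = K·τ₀ = 1.1513 × 1036.5 = 1193.3 MPa

1190 MPa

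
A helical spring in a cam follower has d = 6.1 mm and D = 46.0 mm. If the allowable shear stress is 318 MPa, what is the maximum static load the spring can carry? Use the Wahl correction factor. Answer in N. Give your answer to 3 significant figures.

C = D/d = 46.0/6.1 = 7.5410
K_W = (4C−1)/(4C−4) + 0.615/C = 29.164/26.164 + 0.0816 = 1.1962
τ_max = K·8FD/(πd³) → F_max = τ_allow·πd³/(8DK)
F_max = 318·π·6.1³/(8·46.0·1.1962) = 2.2676e+05/440.21 = 515.12 N

515 N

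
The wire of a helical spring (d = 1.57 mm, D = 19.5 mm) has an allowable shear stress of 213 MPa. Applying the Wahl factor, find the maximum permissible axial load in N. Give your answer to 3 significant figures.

14.9 N

C = D/d = 19.5/1.57 = 12.4204
K_W = (4C−1)/(4C−4) + 0.615/C = 48.682/45.682 + 0.0495 = 1.1152
τ_max = K·8FD/(πd³) → F_max = τ_allow·πd³/(8DK)
F_max = 213·π·1.57³/(8·19.5·1.1152) = 2589.6/173.97 = 14.885 N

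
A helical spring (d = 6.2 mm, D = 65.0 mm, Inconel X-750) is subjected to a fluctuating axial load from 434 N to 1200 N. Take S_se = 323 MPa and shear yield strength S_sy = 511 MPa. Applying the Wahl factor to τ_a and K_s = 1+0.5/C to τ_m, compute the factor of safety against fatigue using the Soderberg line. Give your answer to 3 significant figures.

C = D/d = 65.0/6.2 = 10.4839; K_W = (4C−1)/(4C−4)+0.615/C = 1.1377; K_s = 1+0.5/C = 1.0477
F_a = (F_max−F_min)/2 = 383 N; F_m = (F_max+F_min)/2 = 817 N
τ_a = K_W·8F_aD/(πd³) = 1.1377 × 266 = 302.64 MPa
τ_m = K_s·8F_mD/(πd³) = 1.0477 × 567.41 = 594.48 MPa
Soderberg: 1/n_f = τ_a/S_se + τ_m/S_sy = 302.64/323 + 594.48/511 = 0.93696 + 1.16336 = 2.1003
n_f = 1/2.1003 = 0.4761

0.476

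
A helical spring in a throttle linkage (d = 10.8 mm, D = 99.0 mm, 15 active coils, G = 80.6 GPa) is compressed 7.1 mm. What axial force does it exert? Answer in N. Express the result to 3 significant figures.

66.9 N

k = Gd⁴/(8D³N_a) = (80.6×10³)(10.8⁴)/(8·99.0³·15) = 9.4177 N/mm
F = k·δ = 9.4177 × 7.1 = 66.865 N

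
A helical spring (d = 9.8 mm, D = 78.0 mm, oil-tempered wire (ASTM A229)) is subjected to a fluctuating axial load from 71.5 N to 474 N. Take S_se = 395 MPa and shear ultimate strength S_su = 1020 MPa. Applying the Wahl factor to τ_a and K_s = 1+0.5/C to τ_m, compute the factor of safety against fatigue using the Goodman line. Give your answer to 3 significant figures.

5.34

C = D/d = 78.0/9.8 = 7.9592; K_W = (4C−1)/(4C−4)+0.615/C = 1.1850; K_s = 1+0.5/C = 1.0628
F_a = (F_max−F_min)/2 = 201.25 N; F_m = (F_max+F_min)/2 = 272.75 N
τ_a = K_W·8F_aD/(πd³) = 1.1850 × 42.471 = 50.33 MPa
τ_m = K_s·8F_mD/(πd³) = 1.0628 × 57.56 = 61.176 MPa
Goodman: 1/n_f = τ_a/S_se + τ_m/S_su = 50.33/395 + 61.176/1020 = 0.12742 + 0.05998 = 0.18739
n_f = 1/0.18739 = 5.336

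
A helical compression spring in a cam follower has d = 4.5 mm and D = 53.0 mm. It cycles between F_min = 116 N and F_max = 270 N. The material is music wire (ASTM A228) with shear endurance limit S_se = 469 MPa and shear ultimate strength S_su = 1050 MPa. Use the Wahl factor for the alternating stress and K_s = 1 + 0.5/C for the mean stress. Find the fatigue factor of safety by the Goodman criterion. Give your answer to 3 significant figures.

C = D/d = 53.0/4.5 = 11.7778; K_W = (4C−1)/(4C−4)+0.615/C = 1.1218; K_s = 1+0.5/C = 1.0425
F_a = (F_max−F_min)/2 = 77 N; F_m = (F_max+F_min)/2 = 193 N
τ_a = K_W·8F_aD/(πd³) = 1.1218 × 114.04 = 127.93 MPa
τ_m = K_s·8F_mD/(πd³) = 1.0425 × 285.85 = 297.98 MPa
Goodman: 1/n_f = τ_a/S_se + τ_m/S_su = 127.93/469 + 297.98/1050 = 0.27278 + 0.28379 = 0.55657
n_f = 1/0.55657 = 1.797

1.80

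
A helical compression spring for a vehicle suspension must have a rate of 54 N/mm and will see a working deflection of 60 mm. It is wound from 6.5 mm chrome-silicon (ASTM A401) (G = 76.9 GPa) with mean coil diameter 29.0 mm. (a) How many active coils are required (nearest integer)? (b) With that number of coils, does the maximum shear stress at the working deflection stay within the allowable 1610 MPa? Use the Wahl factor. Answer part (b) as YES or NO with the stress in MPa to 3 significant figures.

N_a = Gd⁴/(8D³k) = (76.9×10³)(6.5⁴)/(8·29.0³·54) = 13.03 → N_a = 13
Actual rate k = Gd⁴/(8D³·13) = 54.119 N/mm
Working load F = kδ = 54.119·60 = 3247.2 N
C = 29.0/6.5 = 4.4615; K_W = (4C−1)/(4C−4)+0.615/C = 1.3545
τ_max = K_W·8FD/(πd³) = 1.3545·873.18 = 1182.7 MPa
τ_max ≤ 1610 MPa → acceptable

(a) 13 coils; (b) YES, τ_max = 1180 MPa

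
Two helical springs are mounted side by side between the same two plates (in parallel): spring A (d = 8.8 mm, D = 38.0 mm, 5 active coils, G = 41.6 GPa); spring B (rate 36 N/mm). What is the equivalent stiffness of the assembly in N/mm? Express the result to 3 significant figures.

150 N/mm

k_A = Gd⁴/(8D³N_a) = (41.6×10³)(8.8⁴)/(8·38.0³·5) = 113.66 N/mm
Parallel: k_eq = 113.66 + 36 = 149.66 N/mm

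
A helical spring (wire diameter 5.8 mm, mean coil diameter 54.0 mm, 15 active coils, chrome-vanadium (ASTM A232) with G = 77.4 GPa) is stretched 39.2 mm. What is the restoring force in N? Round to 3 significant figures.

182 N

k = Gd⁴/(8D³N_a) = (77.4×10³)(5.8⁴)/(8·54.0³·15) = 4.6354 N/mm
F = k·δ = 4.6354 × 39.2 = 181.71 N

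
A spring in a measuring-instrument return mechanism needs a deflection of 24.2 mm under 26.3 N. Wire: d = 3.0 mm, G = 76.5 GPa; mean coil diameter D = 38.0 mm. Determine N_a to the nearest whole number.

Required rate k = F/δ = 26.3/24.2 = 1.0868 N/mm
N_a = Gd⁴/(8D³k) = (76.5×10³ × 3.0⁴)/(8 × 38.0³ × 1.0868)
    = 6.1965e+06 / 477069 = 12.99 → 13 coils

13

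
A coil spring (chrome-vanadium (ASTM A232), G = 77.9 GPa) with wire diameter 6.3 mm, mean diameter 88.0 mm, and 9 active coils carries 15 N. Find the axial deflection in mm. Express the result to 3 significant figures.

k = Gd⁴/(8D³N_a) = (77.9×10³)(6.3⁴)/(8·88.0³·9) = 2.501 N/mm
δ = F/k = 15 / 2.501 = 5.9975 mm

6.00 mm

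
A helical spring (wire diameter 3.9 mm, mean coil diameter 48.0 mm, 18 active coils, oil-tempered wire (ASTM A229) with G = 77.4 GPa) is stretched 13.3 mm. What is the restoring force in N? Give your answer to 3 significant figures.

15.0 N

k = Gd⁴/(8D³N_a) = (77.4×10³)(3.9⁴)/(8·48.0³·18) = 1.1244 N/mm
F = k·δ = 1.1244 × 13.3 = 14.954 N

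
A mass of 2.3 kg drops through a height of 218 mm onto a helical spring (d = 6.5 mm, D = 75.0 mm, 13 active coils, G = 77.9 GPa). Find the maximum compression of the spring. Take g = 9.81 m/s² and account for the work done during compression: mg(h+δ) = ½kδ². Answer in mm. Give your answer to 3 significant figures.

63.3 mm

k = Gd⁴/(8D³N_a) = (77.9×10³)(6.5⁴)/(8·75.0³·13) = 3.1694 N/mm
W = mg = 2.3 × 9.81 = 22.563 N
½kδ² − Wδ − Wh = 0 → δ = (W + √(W² + 2kWh))/k
δ = (22.563 + √(509.09 + 31178.6))/3.1694 = (22.563 + 178.01)/3.1694 = 63.285 mm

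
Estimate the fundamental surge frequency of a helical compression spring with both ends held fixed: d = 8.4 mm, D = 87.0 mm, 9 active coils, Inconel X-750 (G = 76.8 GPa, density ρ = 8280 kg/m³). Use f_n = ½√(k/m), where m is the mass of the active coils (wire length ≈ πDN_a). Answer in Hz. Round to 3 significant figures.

42.3 Hz

k = Gd⁴/(8D³N_a) = (76.8×10³)(8.4⁴)/(8·87.0³·9) = 8.0647 N/mm = 8064.7 N/m
Wire length L = πDN_a = π·87.0·9 = 2459.9 mm
m = ρ·(πd²/4)·L = 8280 × 55.418×10⁻⁶ m² × 2.4599 m = 1.1287 kg
f_n = ½√(k/m) = 0.5·√(8064.7/1.1287) = 0.5·√(7144.9) = 42.264 Hz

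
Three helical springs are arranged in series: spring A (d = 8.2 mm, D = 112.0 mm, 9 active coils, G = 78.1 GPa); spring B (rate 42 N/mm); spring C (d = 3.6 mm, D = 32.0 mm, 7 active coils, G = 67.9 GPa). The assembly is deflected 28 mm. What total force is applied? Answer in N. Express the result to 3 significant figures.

k_A = Gd⁴/(8D³N_a) = (78.1×10³)(8.2⁴)/(8·112.0³·9) = 3.4908 N/mm
k_C = Gd⁴/(8D³N_a) = (67.9×10³)(3.6⁴)/(8·32.0³·7) = 6.215 N/mm
Series: 1/k_eq = 1/3.4908 + 1/42 + 1/6.215 = 0.47118; k_eq = 2.1223 N/mm
F = k_eq·δ = 2.1223·28 = 59.425 N

59.4 N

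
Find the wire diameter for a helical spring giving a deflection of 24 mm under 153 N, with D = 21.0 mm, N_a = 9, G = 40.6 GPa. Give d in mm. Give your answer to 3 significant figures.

Required rate k = F/δ = 153/24 = 6.375 N/mm
d = (8D³N_a·k / G)^(1/4) = (8·21.0³·9·6.375 / (40.6×10³))^0.25
  = (104.7)^0.25 = 3.1988 mm

3.20 mm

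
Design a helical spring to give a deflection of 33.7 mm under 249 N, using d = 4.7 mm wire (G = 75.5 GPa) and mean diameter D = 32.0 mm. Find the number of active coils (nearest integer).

Required rate k = F/δ = 249/33.7 = 7.3887 N/mm
N_a = Gd⁴/(8D³k) = (75.5×10³ × 4.7⁴)/(8 × 32.0³ × 7.3887)
    = 3.68416e+07 / 1.93691e+06 = 19.02 → 19 coils

19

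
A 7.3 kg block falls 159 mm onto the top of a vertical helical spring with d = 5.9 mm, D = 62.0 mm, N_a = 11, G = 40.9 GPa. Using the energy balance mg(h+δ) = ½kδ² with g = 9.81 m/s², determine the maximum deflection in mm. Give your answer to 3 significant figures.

133 mm

k = Gd⁴/(8D³N_a) = (40.9×10³)(5.9⁴)/(8·62.0³·11) = 2.3631 N/mm
W = mg = 7.3 × 9.81 = 71.613 N
½kδ² − Wδ − Wh = 0 → δ = (W + √(W² + 2kWh))/k
δ = (71.613 + √(5128.4 + 53813.7))/2.3631 = (71.613 + 242.78)/2.3631 = 133.05 mm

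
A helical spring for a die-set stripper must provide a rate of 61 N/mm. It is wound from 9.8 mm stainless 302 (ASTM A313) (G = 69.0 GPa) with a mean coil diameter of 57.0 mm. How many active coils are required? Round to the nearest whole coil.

N_a = Gd⁴/(8D³k) = (69.0×10³ × 9.8⁴)/(8 × 57.0³ × 61)
    = 6.36434e+08 / 9.03742e+07 = 7.042 → 7 coils

7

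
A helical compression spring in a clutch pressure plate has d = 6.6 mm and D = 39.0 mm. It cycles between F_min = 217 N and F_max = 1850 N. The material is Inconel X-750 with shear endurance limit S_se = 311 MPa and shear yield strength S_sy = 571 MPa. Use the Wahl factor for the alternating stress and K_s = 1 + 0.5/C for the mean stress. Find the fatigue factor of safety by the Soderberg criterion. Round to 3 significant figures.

0.550

C = D/d = 39.0/6.6 = 5.9091; K_W = (4C−1)/(4C−4)+0.615/C = 1.2569; K_s = 1+0.5/C = 1.0846
F_a = (F_max−F_min)/2 = 816.5 N; F_m = (F_max+F_min)/2 = 1033.5 N
τ_a = K_W·8F_aD/(πd³) = 1.2569 × 282.05 = 354.5 MPa
τ_m = K_s·8F_mD/(πd³) = 1.0846 × 357.01 = 387.22 MPa
Soderberg: 1/n_f = τ_a/S_se + τ_m/S_sy = 354.5/311 + 387.22/571 = 1.13987 + 0.67815 = 1.818
n_f = 1/1.818 = 0.5501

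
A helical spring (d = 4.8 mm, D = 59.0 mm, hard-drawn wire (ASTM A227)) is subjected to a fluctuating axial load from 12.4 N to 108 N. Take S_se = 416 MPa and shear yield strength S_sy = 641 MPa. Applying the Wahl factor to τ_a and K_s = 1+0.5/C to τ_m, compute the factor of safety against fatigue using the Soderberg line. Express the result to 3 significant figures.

3.26

C = D/d = 59.0/4.8 = 12.2917; K_W = (4C−1)/(4C−4)+0.615/C = 1.1165; K_s = 1+0.5/C = 1.0407
F_a = (F_max−F_min)/2 = 47.8 N; F_m = (F_max+F_min)/2 = 60.2 N
τ_a = K_W·8F_aD/(πd³) = 1.1165 × 64.938 = 72.5 MPa
τ_m = K_s·8F_mD/(πd³) = 1.0407 × 81.783 = 85.11 MPa
Soderberg: 1/n_f = τ_a/S_se + τ_m/S_sy = 72.5/416 + 85.11/641 = 0.17428 + 0.13278 = 0.30706
n_f = 1/0.30706 = 3.257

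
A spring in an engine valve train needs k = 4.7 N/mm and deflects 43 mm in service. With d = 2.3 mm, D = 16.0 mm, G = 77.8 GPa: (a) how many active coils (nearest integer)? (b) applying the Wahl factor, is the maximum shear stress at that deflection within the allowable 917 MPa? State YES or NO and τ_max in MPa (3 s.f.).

(a) 14 coils; (b) YES, τ_max = 830 MPa

N_a = Gd⁴/(8D³k) = (77.8×10³)(2.3⁴)/(8·16.0³·4.7) = 14.14 → N_a = 14
Actual rate k = Gd⁴/(8D³·14) = 4.7458 N/mm
Working load F = kδ = 4.7458·43 = 204.07 N
C = 16.0/2.3 = 6.9565; K_W = (4C−1)/(4C−4)+0.615/C = 1.2143
τ_max = K_W·8FD/(πd³) = 1.2143·683.37 = 829.83 MPa
τ_max ≤ 917 MPa → acceptable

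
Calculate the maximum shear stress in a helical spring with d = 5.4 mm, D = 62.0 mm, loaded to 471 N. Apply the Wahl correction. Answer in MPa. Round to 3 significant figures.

531 MPa

Spring index C = D/d = 62.0/5.4 = 11.4815
K_W = (4C−1)/(4C−4) + 0.615/C = 44.926/41.926 + 0.0536 = 1.1251
τ₀ = 8FD/(πd³) = 8·471·62.0/(π·5.4³) = 233616/494.69 = 472.25 MPa
τ_max = K·τ₀ = 1.1251 × 472.25 = 531.34 MPa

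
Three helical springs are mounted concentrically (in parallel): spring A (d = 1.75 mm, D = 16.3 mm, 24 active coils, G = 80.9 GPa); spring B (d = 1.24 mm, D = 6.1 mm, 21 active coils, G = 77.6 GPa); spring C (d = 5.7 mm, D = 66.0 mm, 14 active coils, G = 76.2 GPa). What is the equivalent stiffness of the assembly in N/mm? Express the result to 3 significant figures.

8.22 N/mm

k_A = Gd⁴/(8D³N_a) = (80.9×10³)(1.75⁴)/(8·16.3³·24) = 0.91251 N/mm
k_B = Gd⁴/(8D³N_a) = (77.6×10³)(1.24⁴)/(8·6.1³·21) = 4.8112 N/mm
k_C = Gd⁴/(8D³N_a) = (76.2×10³)(5.7⁴)/(8·66.0³·14) = 2.4981 N/mm
Parallel: k_eq = 0.91251 + 4.8112 + 2.4981 = 8.2217 N/mm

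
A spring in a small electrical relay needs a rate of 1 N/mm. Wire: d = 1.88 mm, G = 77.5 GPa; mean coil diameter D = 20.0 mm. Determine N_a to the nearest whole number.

N_a = Gd⁴/(8D³k) = (77.5×10³ × 1.88⁴)/(8 × 20.0³ × 1)
    = 968129 / 64000 = 15.13 → 15 coils

15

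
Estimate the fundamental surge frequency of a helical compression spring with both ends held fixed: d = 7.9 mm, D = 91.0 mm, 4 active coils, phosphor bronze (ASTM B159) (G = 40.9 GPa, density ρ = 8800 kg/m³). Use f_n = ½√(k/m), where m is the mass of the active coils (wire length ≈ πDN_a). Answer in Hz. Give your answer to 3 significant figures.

k = Gd⁴/(8D³N_a) = (40.9×10³)(7.9⁴)/(8·91.0³·4) = 6.6063 N/mm = 6606.3 N/m
Wire length L = πDN_a = π·91.0·4 = 1143.5 mm
m = ρ·(πd²/4)·L = 8800 × 49.017×10⁻⁶ m² × 1.1435 m = 0.49326 kg
f_n = ½√(k/m) = 0.5·√(6606.3/0.49326) = 0.5·√(13393) = 57.864 Hz

57.9 Hz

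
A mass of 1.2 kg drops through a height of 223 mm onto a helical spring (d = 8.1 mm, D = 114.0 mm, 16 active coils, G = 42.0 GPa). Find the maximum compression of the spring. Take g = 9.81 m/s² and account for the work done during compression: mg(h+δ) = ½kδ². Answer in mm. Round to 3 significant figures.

k = Gd⁴/(8D³N_a) = (42.0×10³)(8.1⁴)/(8·114.0³·16) = 0.95338 N/mm
W = mg = 1.2 × 9.81 = 11.772 N
½kδ² − Wδ − Wh = 0 → δ = (W + √(W² + 2kWh))/k
δ = (11.772 + √(138.58 + 5005.53))/0.95338 = (11.772 + 71.722)/0.95338 = 87.578 mm

87.6 mm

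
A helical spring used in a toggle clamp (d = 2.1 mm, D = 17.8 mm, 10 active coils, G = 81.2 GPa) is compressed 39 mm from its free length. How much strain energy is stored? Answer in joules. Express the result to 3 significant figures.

k = Gd⁴/(8D³N_a) = (81.2×10³)(2.1⁴)/(8·17.8³·10) = 3.5001 N/mm
U = ½kδ² = 0.5 × 3.5001 × 39² = 2661.8 N·mm = 2.6618 J

2.66 J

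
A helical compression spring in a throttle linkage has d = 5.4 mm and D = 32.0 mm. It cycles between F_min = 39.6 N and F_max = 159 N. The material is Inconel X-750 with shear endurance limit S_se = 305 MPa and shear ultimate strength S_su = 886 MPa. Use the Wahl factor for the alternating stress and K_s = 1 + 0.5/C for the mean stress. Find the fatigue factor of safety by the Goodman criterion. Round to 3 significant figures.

5.26

C = D/d = 32.0/5.4 = 5.9259; K_W = (4C−1)/(4C−4)+0.615/C = 1.2560; K_s = 1+0.5/C = 1.0844
F_a = (F_max−F_min)/2 = 59.7 N; F_m = (F_max+F_min)/2 = 99.3 N
τ_a = K_W·8F_aD/(πd³) = 1.2560 × 30.895 = 38.805 MPa
τ_m = K_s·8F_mD/(πd³) = 1.0844 × 51.388 = 55.723 MPa
Goodman: 1/n_f = τ_a/S_se + τ_m/S_su = 38.805/305 + 55.723/886 = 0.12723 + 0.06289 = 0.19012
n_f = 1/0.19012 = 5.26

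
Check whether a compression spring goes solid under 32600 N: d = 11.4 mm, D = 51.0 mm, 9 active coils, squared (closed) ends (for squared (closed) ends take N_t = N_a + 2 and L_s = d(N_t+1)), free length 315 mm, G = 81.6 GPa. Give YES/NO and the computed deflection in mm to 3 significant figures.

k = Gd⁴/(8D³N_a) = (81.6×10³)(11.4⁴)/(8·51.0³·9) = 144.3 N/mm
N_t = 11; L_s = 11.4·12 = 136.8 mm; δ_solid = L₀ − L_s = 315 − 136.8 = 178.2 mm
δ = F/k = 32600/144.3 = 225.92 mm
δ ≥ δ_solid → spring goes solid

YES, δ = 226 mm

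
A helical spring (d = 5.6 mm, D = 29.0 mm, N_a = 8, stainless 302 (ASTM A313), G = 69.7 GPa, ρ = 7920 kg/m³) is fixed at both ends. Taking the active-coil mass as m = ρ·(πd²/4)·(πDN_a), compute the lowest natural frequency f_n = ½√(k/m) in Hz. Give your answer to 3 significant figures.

k = Gd⁴/(8D³N_a) = (69.7×10³)(5.6⁴)/(8·29.0³·8) = 43.915 N/mm = 43915 N/m
Wire length L = πDN_a = π·29.0·8 = 728.85 mm
m = ρ·(πd²/4)·L = 7920 × 24.63×10⁻⁶ m² × 0.72885 m = 0.14218 kg
f_n = ½√(k/m) = 0.5·√(43915/0.14218) = 0.5·√(3.0887e+05) = 277.88 Hz

278 Hz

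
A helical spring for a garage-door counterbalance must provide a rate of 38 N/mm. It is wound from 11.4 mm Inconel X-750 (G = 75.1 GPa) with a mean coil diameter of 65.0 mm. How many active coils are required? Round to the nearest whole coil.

15

N_a = Gd⁴/(8D³k) = (75.1×10³ × 11.4⁴)/(8 × 65.0³ × 38)
    = 1.26841e+09 / 8.3486e+07 = 15.19 → 15 coils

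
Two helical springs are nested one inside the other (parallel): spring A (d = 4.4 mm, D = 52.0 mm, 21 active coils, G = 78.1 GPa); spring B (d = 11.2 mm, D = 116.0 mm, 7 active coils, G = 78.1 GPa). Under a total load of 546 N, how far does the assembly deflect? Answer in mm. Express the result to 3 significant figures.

35.7 mm

k_A = Gd⁴/(8D³N_a) = (78.1×10³)(4.4⁴)/(8·52.0³·21) = 1.2392 N/mm
k_B = Gd⁴/(8D³N_a) = (78.1×10³)(11.2⁴)/(8·116.0³·7) = 14.059 N/mm
Parallel: k_eq = 1.2392 + 14.059 = 15.298 N/mm
δ = F/k_eq = 546/15.298 = 35.69 mm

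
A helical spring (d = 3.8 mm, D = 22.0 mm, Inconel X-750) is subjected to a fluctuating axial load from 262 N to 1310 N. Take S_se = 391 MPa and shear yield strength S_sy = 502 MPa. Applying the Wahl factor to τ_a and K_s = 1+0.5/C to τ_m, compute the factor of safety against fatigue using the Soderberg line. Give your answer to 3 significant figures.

C = D/d = 22.0/3.8 = 5.7895; K_W = (4C−1)/(4C−4)+0.615/C = 1.2628; K_s = 1+0.5/C = 1.0864
F_a = (F_max−F_min)/2 = 524 N; F_m = (F_max+F_min)/2 = 786 N
τ_a = K_W·8F_aD/(πd³) = 1.2628 × 534.99 = 675.59 MPa
τ_m = K_s·8F_mD/(πd³) = 1.0864 × 802.48 = 871.79 MPa
Soderberg: 1/n_f = τ_a/S_se + τ_m/S_sy = 675.59/391 + 871.79/502 = 1.72786 + 1.73663 = 3.4645
n_f = 1/3.4645 = 0.2886

0.289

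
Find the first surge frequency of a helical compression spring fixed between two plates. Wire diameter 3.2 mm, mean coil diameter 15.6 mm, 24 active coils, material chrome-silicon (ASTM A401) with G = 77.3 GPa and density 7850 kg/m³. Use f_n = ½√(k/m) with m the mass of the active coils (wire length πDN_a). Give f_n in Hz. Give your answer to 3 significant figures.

193 Hz

k = Gd⁴/(8D³N_a) = (77.3×10³)(3.2⁴)/(8·15.6³·24) = 11.12 N/mm = 11120 N/m
Wire length L = πDN_a = π·15.6·24 = 1176.2 mm
m = ρ·(πd²/4)·L = 7850 × 8.0425×10⁻⁶ m² × 1.1762 m = 0.074258 kg
f_n = ½√(k/m) = 0.5·√(11120/0.074258) = 0.5·√(1.4975e+05) = 193.49 Hz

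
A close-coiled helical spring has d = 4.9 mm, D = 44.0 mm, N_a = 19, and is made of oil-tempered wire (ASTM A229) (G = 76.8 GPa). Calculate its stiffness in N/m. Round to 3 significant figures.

k = Gd⁴/(8D³N_a) = (76.8×10³ × 4.9⁴) / (8 × 44.0³ × 19)
  = 4.42737e+07 / 1.2948e+07 = 3.4194 N/mm = 3419.4 N/m

3420 N/m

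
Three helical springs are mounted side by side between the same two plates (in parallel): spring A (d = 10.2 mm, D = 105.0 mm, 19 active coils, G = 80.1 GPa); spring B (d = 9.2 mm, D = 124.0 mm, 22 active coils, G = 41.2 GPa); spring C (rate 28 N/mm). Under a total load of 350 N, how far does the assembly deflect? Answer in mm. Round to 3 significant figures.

10.4 mm

k_A = Gd⁴/(8D³N_a) = (80.1×10³)(10.2⁴)/(8·105.0³·19) = 4.9274 N/mm
k_B = Gd⁴/(8D³N_a) = (41.2×10³)(9.2⁴)/(8·124.0³·22) = 0.87957 N/mm
Parallel: k_eq = 4.9274 + 0.87957 + 28 = 33.807 N/mm
δ = F/k_eq = 350/33.807 = 10.353 mm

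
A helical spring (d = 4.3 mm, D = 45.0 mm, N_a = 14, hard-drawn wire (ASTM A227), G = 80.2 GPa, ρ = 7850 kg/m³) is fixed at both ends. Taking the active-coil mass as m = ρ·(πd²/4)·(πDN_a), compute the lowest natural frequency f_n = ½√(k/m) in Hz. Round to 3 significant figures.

54.6 Hz

k = Gd⁴/(8D³N_a) = (80.2×10³)(4.3⁴)/(8·45.0³·14) = 2.6865 N/mm = 2686.5 N/m
Wire length L = πDN_a = π·45.0·14 = 1979.2 mm
m = ρ·(πd²/4)·L = 7850 × 14.522×10⁻⁶ m² × 1.9792 m = 0.22562 kg
f_n = ½√(k/m) = 0.5·√(2686.5/0.22562) = 0.5·√(11907) = 54.56 Hz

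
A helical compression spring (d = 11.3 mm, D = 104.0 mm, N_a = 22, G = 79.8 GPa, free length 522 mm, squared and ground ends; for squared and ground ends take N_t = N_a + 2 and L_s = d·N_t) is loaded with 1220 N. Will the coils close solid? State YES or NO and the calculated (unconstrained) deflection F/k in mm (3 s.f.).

k = Gd⁴/(8D³N_a) = (79.8×10³)(11.3⁴)/(8·104.0³·22) = 6.5721 N/mm
N_t = 24; L_s = 11.3·24 = 271.2 mm; δ_solid = L₀ − L_s = 522 − 271.2 = 250.8 mm
δ = F/k = 1220/6.5721 = 185.63 mm
δ < δ_solid → spring does not go solid

NO, δ = 186 mm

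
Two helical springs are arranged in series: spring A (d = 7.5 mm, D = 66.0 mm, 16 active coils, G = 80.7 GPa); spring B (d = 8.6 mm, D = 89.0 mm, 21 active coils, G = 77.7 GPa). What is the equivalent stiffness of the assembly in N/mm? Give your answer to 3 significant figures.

2.37 N/mm

k_A = Gd⁴/(8D³N_a) = (80.7×10³)(7.5⁴)/(8·66.0³·16) = 6.9387 N/mm
k_B = Gd⁴/(8D³N_a) = (77.7×10³)(8.6⁴)/(8·89.0³·21) = 3.5887 N/mm
Series: 1/k_eq = 1/6.9387 + 1/3.5887 = 0.42277; k_eq = 2.3653 N/mm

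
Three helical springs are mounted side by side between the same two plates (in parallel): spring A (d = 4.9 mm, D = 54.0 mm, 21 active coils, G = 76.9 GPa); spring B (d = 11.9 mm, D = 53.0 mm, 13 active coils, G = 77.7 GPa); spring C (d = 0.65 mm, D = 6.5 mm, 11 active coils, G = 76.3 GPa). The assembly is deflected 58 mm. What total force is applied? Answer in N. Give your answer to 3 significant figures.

k_A = Gd⁴/(8D³N_a) = (76.9×10³)(4.9⁴)/(8·54.0³·21) = 1.6758 N/mm
k_B = Gd⁴/(8D³N_a) = (77.7×10³)(11.9⁴)/(8·53.0³·13) = 100.63 N/mm
k_C = Gd⁴/(8D³N_a) = (76.3×10³)(0.65⁴)/(8·6.5³·11) = 0.56358 N/mm
Parallel: k_eq = 1.6758 + 100.63 + 0.56358 = 102.87 N/mm
F = k_eq·δ = 102.87·58 = 5966.7 N

5970 N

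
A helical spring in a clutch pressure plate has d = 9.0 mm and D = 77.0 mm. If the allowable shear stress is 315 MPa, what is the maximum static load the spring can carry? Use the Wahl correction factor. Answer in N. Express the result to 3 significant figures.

C = D/d = 77.0/9.0 = 8.5556
K_W = (4C−1)/(4C−4) + 0.615/C = 33.222/30.222 + 0.0719 = 1.1711
τ_max = K·8FD/(πd³) → F_max = τ_allow·πd³/(8DK)
F_max = 315·π·9.0³/(8·77.0·1.1711) = 7.2142e+05/721.43 = 999.99 N

1000 N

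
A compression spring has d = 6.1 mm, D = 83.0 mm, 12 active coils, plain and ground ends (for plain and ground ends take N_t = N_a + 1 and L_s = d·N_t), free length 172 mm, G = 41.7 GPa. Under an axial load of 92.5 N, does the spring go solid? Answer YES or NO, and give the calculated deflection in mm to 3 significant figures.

NO, δ = 87.9 mm

k = Gd⁴/(8D³N_a) = (41.7×10³)(6.1⁴)/(8·83.0³·12) = 1.0518 N/mm
N_t = 13; L_s = 6.1·13 = 79.3 mm; δ_solid = L₀ − L_s = 172 − 79.3 = 92.7 mm
δ = F/k = 92.5/1.0518 = 87.941 mm
δ < δ_solid → spring does not go solid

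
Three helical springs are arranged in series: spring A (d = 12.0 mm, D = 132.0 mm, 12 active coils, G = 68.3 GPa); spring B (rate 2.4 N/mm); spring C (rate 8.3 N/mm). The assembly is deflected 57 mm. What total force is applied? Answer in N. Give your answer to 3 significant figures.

k_A = Gd⁴/(8D³N_a) = (68.3×10³)(12.0⁴)/(8·132.0³·12) = 6.4144 N/mm
Series: 1/k_eq = 1/6.4144 + 1/2.4 + 1/8.3 = 0.69305; k_eq = 1.4429 N/mm
F = k_eq·δ = 1.4429·57 = 82.245 N

82.2 N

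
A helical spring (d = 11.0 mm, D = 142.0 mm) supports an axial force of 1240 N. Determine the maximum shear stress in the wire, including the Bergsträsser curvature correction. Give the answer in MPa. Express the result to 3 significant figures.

Spring index C = D/d = 142.0/11.0 = 12.9091
K_B = (4C+2)/(4C−3) = 53.636/48.636 = 1.1028
τ₀ = 8FD/(πd³) = 8·1240·142.0/(π·11.0³) = 1.40864e+06/4181.5 = 336.88 MPa
τ_max = K·τ₀ = 1.1028 × 336.88 = 371.51 MPa

372 MPa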